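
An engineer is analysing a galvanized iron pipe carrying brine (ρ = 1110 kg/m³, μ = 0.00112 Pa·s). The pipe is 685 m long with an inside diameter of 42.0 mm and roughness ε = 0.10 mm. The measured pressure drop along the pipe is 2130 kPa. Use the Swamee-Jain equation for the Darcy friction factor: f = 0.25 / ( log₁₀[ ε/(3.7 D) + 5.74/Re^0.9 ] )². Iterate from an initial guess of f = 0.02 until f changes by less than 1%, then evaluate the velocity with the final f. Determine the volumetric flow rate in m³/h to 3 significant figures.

Q ≈ 15.0 m³/h

Rearranging Darcy-Weisbach: V = √(2·ΔP·D/(f·L·ρ)). With ε/D = 0.0001/0.042 = 0.00238, iterate starting from f = 0.02:
  f = 0.02 → V = √(2·2.13e+06·0.042/(0.02·685·1110)) = 3.43 m/s; Re = ρVD/μ = 1.428e+05; f → 0.02584
  f = 0.02584 → V = 3.018 m/s; Re = 1.256e+05; f → 0.02599
Converged (Δf/f < 1%). With the final f = 0.02599: V = √(2·2.13e+06·0.042/(0.02599·685·1110)) = 3.009 m/s.
Q = V·A = 3.009·(π/4·0.042²) = 0.004169 m³/s = 15.0 m³/h.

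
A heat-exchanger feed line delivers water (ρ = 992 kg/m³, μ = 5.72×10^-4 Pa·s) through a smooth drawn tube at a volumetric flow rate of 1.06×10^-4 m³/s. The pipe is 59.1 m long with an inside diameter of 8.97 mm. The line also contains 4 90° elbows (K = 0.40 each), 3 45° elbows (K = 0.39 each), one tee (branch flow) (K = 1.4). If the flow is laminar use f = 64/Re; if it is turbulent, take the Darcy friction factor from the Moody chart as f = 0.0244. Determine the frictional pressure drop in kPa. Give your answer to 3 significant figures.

Cross-sectional area A = πD²/4 = π(0.00897)²/4 = 6.319e-05 m²; mean velocity V = Q/A = 0.000106/6.319e-05 = 1.677 m/s.
Reynolds number Re = ρVD/μ = 992 · 1.677 · 0.00897 / 0.000572 = 2.609e+04.
Re > 4000 → turbulent; use the Moody-chart value f = 0.0244.
Total minor-loss coefficient ΣK = 4·0.4 + 3·0.39 + 1·1.4 = 4.17.
ΔP = [f·L/D + ΣK]·(ρV²/2) = [0.0244·59.1/0.00897 + 4.17]·(992·1.677²/2) = [160.8 + 4.17]·1396 = 2.302e+05 Pa.
ΔP = 2.302e+05 Pa = 230 kPa.

ΔP ≈ 230 kPa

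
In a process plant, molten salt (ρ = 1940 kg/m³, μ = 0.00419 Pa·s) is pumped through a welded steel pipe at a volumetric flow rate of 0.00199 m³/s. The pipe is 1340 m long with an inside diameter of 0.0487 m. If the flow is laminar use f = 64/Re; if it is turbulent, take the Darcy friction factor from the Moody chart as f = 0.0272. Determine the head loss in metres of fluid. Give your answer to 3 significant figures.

Cross-sectional area A = πD²/4 = π(0.0487)²/4 = 0.001863 m²; mean velocity V = Q/A = 0.00199/0.001863 = 1.068 m/s.
Reynolds number Re = ρVD/μ = 1940 · 1.068 · 0.0487 / 0.00419 = 2.409e+04.
Re > 4000 → turbulent; use the Moody-chart value f = 0.0272.
Darcy-Weisbach: ΔP = f(L/D)(ρV²/2) = 0.0272·(1340/0.0487)·(1940·1.068²/2) = 0.0272·2.752e+04·1107 = 8.286e+05 Pa.
Head loss h_f = ΔP/(ρg) = 8.286e+05/(1940·9.81) = 43.5 m.

h_f ≈ 43.5 m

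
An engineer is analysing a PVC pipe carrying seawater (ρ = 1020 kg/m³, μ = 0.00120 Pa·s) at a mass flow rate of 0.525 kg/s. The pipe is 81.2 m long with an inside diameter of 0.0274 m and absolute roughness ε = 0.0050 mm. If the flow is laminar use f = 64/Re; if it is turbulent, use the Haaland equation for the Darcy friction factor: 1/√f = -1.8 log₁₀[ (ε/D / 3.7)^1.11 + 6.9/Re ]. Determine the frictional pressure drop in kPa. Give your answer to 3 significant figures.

A = πD²/4 = π(0.0274)²/4 = 0.0005896 m²; mean velocity V = ṁ/(ρA) = 0.525/(1020 · 0.0005896) = 0.8729 m/s.
Reynolds number Re = ρVD/μ = 1020 · 0.8729 · 0.0274 / 0.0012 = 2.033e+04.
Re > 4000 → turbulent. Relative roughness ε/D = 5e-06/0.0274 = 0.000182. Haaland: 1/√f = -1.8 log₁₀[(0.000182/3.7)^1.11 + 6.9/2.033e+04] = -1.8 log₁₀[1.66e-05 + 0.000339] = 6.207, so f = 0.02595.
Darcy-Weisbach: ΔP = f(L/D)(ρV²/2) = 0.02595·(81.2/0.0274)·(1020·0.8729²/2) = 0.02595·2964·388.6 = 2.989e+04 Pa.
ΔP = 2.989e+04 Pa = 29.9 kPa.

ΔP ≈ 29.9 kPa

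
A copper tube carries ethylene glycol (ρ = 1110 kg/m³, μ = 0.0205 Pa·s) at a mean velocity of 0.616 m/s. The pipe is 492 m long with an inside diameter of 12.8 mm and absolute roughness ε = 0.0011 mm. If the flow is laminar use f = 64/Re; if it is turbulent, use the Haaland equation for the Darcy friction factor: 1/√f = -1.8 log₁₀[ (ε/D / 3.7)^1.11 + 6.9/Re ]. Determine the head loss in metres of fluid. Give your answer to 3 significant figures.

Reynolds number Re = ρVD/μ = 1110 · 0.616 · 0.0128 / 0.0205 = 426.9.
Re < 2300 → laminar flow, so f = 64/Re = 64/426.9 = 0.1499 (the turbulent correlation is not needed).
Darcy-Weisbach: ΔP = f(L/D)(ρV²/2) = 0.1499·(492/0.0128)·(1110·0.616²/2) = 0.1499·3.844e+04·210.6 = 1.213e+06 Pa.
Head loss h_f = ΔP/(ρg) = 1.213e+06/(1110·9.81) = 111 m.

h_f ≈ 111 m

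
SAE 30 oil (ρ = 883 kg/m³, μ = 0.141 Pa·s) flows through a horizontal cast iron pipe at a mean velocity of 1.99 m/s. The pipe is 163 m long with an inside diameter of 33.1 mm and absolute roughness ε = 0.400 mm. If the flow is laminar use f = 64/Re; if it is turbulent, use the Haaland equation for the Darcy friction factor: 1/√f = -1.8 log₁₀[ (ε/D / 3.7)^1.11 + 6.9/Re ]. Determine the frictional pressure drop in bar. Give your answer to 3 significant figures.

Reynolds number Re = ρVD/μ = 883 · 1.99 · 0.0331 / 0.141 = 412.5.
Re < 2300 → laminar flow, so f = 64/Re = 64/412.5 = 0.1552 (the turbulent correlation is not needed).
Darcy-Weisbach: ΔP = f(L/D)(ρV²/2) = 0.1552·(163/0.0331)·(883·1.99²/2) = 0.1552·4924·1748 = 1.336e+06 Pa.
ΔP = 1.336e+06 Pa = 13.4 bar.

ΔP ≈ 13.4 bar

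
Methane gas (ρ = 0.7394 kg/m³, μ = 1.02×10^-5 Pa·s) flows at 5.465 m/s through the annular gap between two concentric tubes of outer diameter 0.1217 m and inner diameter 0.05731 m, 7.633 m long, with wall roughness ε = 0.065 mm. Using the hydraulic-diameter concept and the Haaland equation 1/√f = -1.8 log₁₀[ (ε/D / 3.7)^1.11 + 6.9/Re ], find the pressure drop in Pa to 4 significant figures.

Hydraulic diameter D_h = 4A/P = D_o - D_i = 0.1217 - 0.05731 = 0.06439 m.
Re = ρVD_h/μ = 0.7394·5.465·0.06439/1.02e-05 = 2.551e+04.
ε/D_h = 6.5e-05/0.06439 = 0.00101; Haaland gives 1/√f = -1.8 log₁₀[0.000111+0.00027] = 6.154, so f = 0.0264.
ΔP = f(L/D_h)(ρV²/2) = 0.0264·7.633/0.06439·11.04 = 34.56 Pa.

ΔP ≈ 34.56 Pa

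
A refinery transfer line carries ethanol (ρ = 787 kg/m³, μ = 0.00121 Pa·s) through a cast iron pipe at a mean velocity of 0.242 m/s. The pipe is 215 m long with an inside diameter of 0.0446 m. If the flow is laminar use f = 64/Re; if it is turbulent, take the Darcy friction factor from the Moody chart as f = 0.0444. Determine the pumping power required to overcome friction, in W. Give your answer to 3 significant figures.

P ≈ 1.86 W

Reynolds number Re = ρVD/μ = 787 · 0.242 · 0.0446 / 0.00121 = 7020.
Re > 4000 → turbulent; use the Moody-chart value f = 0.0444.
Darcy-Weisbach: ΔP = f(L/D)(ρV²/2) = 0.0444·(215/0.0446)·(787·0.242²/2) = 0.0444·4821·23.04 = 4932 Pa.
Q = V·A = 0.242·0.001562 = 0.0003781 m³/s.
Pumping power P = QΔP = 0.0003781·4932 = 1.865 W = 1.86 W.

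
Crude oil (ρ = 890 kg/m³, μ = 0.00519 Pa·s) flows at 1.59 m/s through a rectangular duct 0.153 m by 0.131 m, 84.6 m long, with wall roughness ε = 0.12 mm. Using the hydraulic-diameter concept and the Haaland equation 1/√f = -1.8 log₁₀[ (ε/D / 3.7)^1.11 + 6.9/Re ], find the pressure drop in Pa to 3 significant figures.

ΔP ≈ 16400 Pa

Hydraulic diameter D_h = 4A/P = 4·(0.153·0.131)/(2·(0.153+0.131)) = 0.08017/0.568 = 0.1411 m.
Re = ρVD_h/μ = 890·1.59·0.1411/0.00519 = 3.849e+04.
ε/D_h = 0.00012/0.1411 = 0.00085; Haaland gives 1/√f = -1.8 log₁₀[9.14e-05+0.000179] = 6.421, so f = 0.02425.
ΔP = f(L/D_h)(ρV²/2) = 0.02425·84.6/0.1411·1125 = 1.635e+04 Pa.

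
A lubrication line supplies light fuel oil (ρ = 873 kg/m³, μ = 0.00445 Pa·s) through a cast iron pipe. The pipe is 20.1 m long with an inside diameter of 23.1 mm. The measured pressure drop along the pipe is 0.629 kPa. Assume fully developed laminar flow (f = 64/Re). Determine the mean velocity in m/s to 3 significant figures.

V ≈ 0.117 m/s

For laminar flow, f = 64/Re with Re = ρVD/μ, so Darcy-Weisbach reduces to ΔP = 32μLV/D². Solving for V: V = ΔP·D²/(32μL) = 629·(0.0231)²/(32·0.00445·20.1) = 0.1173 m/s.
Check: Re = ρVD/μ = 873·0.1173·0.0231/0.00445 = 531.4 < 2300, so the laminar assumption holds.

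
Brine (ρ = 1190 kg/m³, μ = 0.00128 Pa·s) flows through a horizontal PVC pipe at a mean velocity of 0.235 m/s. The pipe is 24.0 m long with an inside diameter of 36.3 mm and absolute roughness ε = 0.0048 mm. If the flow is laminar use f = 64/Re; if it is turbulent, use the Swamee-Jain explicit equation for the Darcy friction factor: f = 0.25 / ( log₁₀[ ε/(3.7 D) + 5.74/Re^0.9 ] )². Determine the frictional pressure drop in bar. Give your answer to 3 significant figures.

ΔP ≈ 0.00722 bar

Reynolds number Re = ρVD/μ = 1190 · 0.235 · 0.0363 / 0.00128 = 7931.
Re > 4000 → turbulent. Relative roughness ε/D = 4.8e-06/0.0363 = 0.000132. Swamee-Jain: f = 0.25/(log₁₀[0.000132/3.7 + 5.74/7931^0.9])² = 0.25/(log₁₀[3.57e-05 + 0.00178])² = 0.25/(-2.742)² = 0.03326.
Darcy-Weisbach: ΔP = f(L/D)(ρV²/2) = 0.03326·(24/0.0363)·(1190·0.235²/2) = 0.03326·661.2·32.86 = 722.5 Pa.
ΔP = 722.5 Pa = 0.00722 bar.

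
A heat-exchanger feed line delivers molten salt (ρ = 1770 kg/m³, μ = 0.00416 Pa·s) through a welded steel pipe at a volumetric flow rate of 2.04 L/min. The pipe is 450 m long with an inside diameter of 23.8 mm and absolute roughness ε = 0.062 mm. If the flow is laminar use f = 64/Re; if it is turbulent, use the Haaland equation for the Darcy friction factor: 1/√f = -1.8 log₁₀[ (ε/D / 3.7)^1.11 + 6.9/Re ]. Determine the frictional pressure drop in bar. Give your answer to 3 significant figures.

ΔP ≈ 0.0808 bar

Q = 2.04 L/min = 2.04/60000 = 3.4e-05 m³/s.
Cross-sectional area A = πD²/4 = π(0.0238)²/4 = 0.0004449 m²; mean velocity V = Q/A = 3.4e-05/0.0004449 = 0.07642 m/s.
Reynolds number Re = ρVD/μ = 1770 · 0.07642 · 0.0238 / 0.00416 = 773.9.
Re < 2300 → laminar flow, so f = 64/Re = 64/773.9 = 0.0827 (the turbulent correlation is not needed).
Darcy-Weisbach: ΔP = f(L/D)(ρV²/2) = 0.0827·(450/0.0238)·(1770·0.07642²/2) = 0.0827·1.891e+04·5.169 = 8082 Pa.
ΔP = 8082 Pa = 0.0808 bar.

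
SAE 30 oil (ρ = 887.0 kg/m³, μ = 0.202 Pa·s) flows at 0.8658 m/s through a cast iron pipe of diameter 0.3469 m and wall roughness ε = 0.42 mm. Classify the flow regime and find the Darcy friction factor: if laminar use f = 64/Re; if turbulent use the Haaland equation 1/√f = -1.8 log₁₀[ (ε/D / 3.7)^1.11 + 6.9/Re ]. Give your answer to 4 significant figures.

Re = ρVD/μ = 887·0.8658·0.3469/0.202 = 1319.
Re < 2300 → laminar, so f = 64/Re = 0.04853 (roughness is irrelevant in laminar flow).

f ≈ 0.04853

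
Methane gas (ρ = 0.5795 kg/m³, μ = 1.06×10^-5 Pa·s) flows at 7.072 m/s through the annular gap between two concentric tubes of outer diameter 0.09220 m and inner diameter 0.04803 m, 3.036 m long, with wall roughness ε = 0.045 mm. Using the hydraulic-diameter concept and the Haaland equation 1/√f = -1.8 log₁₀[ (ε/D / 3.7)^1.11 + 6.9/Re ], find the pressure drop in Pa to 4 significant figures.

Hydraulic diameter D_h = 4A/P = D_o - D_i = 0.0922 - 0.04803 = 0.04417 m.
Re = ρVD_h/μ = 0.5795·7.072·0.04417/1.06e-05 = 1.708e+04.
ε/D_h = 4.5e-05/0.04417 = 0.00102; Haaland gives 1/√f = -1.8 log₁₀[0.000112+0.000404] = 5.918, so f = 0.02856.
ΔP = f(L/D_h)(ρV²/2) = 0.02856·3.036/0.04417·14.49 = 28.44 Pa.

ΔP ≈ 28.44 Pa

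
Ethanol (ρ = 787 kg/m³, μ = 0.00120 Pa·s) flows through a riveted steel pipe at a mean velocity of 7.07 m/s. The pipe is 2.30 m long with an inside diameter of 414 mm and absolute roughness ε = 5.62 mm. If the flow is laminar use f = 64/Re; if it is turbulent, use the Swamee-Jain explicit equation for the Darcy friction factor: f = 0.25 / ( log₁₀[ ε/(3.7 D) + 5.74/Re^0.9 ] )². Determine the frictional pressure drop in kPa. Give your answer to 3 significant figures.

Reynolds number Re = ρVD/μ = 787 · 7.07 · 0.414 / 0.0012 = 1.92e+06.
Re > 4000 → turbulent. Relative roughness ε/D = 0.00562/0.414 = 0.0136. Swamee-Jain: f = 0.25/(log₁₀[0.0136/3.7 + 5.74/1.92e+06^0.9])² = 0.25/(log₁₀[0.00367 + 1.27e-05])² = 0.25/(-2.434)² = 0.0422.
Darcy-Weisbach: ΔP = f(L/D)(ρV²/2) = 0.0422·(2.3/0.414)·(787·7.07²/2) = 0.0422·5.556·1.967e+04 = 4611 Pa.
ΔP = 4611 Pa = 4.61 kPa.

ΔP ≈ 4.61 kPa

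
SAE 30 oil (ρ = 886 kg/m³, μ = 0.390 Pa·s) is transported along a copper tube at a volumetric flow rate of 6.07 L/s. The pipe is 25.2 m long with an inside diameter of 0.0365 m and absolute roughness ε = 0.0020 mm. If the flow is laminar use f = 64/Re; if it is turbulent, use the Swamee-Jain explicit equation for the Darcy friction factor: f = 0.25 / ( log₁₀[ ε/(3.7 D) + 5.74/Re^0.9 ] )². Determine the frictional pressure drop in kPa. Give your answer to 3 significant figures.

Q = 6.07 L/s = 6.07/1000 = 0.00607 m³/s.
Cross-sectional area A = πD²/4 = π(0.0365)²/4 = 0.001046 m²; mean velocity V = Q/A = 0.00607/0.001046 = 5.801 m/s.
Reynolds number Re = ρVD/μ = 886 · 5.801 · 0.0365 / 0.39 = 481.
Re < 2300 → laminar flow, so f = 64/Re = 64/481 = 0.133 (the turbulent correlation is not needed).
Darcy-Weisbach: ΔP = f(L/D)(ρV²/2) = 0.133·(25.2/0.0365)·(886·5.801²/2) = 0.133·690.4·1.491e+04 = 1.369e+06 Pa.
ΔP = 1.369e+06 Pa = 1370 kPa.

ΔP ≈ 1370 kPa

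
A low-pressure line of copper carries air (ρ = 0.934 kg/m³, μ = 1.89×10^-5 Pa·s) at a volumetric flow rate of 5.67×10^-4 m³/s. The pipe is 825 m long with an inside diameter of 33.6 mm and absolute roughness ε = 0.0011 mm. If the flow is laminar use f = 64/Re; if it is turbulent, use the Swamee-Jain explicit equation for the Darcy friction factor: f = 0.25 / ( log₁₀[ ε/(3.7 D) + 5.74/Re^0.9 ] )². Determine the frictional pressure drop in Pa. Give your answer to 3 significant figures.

Cross-sectional area A = πD²/4 = π(0.0336)²/4 = 0.0008867 m²; mean velocity V = Q/A = 0.000567/0.0008867 = 0.6395 m/s.
Reynolds number Re = ρVD/μ = 0.934 · 0.6395 · 0.0336 / 1.89e-05 = 1062.
Re < 2300 → laminar flow, so f = 64/Re = 64/1062 = 0.06028 (the turbulent correlation is not needed).
Darcy-Weisbach: ΔP = f(L/D)(ρV²/2) = 0.06028·(825/0.0336)·(0.934·0.6395²/2) = 0.06028·2.455e+04·0.191 = 282.6 Pa.

ΔP ≈ 283 Pa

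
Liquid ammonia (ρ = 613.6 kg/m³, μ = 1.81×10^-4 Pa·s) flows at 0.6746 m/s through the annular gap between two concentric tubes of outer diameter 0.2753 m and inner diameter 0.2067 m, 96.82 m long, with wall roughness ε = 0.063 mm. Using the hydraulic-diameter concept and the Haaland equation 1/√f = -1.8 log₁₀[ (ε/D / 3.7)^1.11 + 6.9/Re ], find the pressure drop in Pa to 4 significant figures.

ΔP ≈ 4118 Pa

Hydraulic diameter D_h = 4A/P = D_o - D_i = 0.2753 - 0.2067 = 0.0686 m.
Re = ρVD_h/μ = 613.6·0.6746·0.0686/0.000181 = 1.569e+05.
ε/D_h = 6.3e-05/0.0686 = 0.000918; Haaland gives 1/√f = -1.8 log₁₀[9.96e-05+4.4e-05] = 6.917, so f = 0.0209.
ΔP = f(L/D_h)(ρV²/2) = 0.0209·96.82/0.0686·139.6 = 4118 Pa.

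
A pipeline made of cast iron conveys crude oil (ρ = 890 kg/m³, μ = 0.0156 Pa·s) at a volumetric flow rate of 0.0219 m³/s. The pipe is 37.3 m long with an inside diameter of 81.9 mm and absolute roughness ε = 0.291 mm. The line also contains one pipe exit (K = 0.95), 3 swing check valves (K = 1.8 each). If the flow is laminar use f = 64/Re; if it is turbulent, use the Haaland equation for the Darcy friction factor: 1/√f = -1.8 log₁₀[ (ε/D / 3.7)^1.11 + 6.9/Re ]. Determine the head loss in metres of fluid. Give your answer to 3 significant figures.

h_f ≈ 18.5 m

Cross-sectional area A = πD²/4 = π(0.0819)²/4 = 0.005268 m²; mean velocity V = Q/A = 0.0219/0.005268 = 4.157 m/s.
Reynolds number Re = ρVD/μ = 890 · 4.157 · 0.0819 / 0.0156 = 1.942e+04.
Re > 4000 → turbulent. Relative roughness ε/D = 0.000291/0.0819 = 0.00355. Haaland: 1/√f = -1.8 log₁₀[(0.00355/3.7)^1.11 + 6.9/1.942e+04] = -1.8 log₁₀[0.000447 + 0.000355] = 5.572, so f = 0.03221.
Total minor-loss coefficient ΣK = 1·0.95 + 3·1.8 = 6.35.
ΔP = [f·L/D + ΣK]·(ρV²/2) = [0.03221·37.3/0.0819 + 6.35]·(890·4.157²/2) = [14.67 + 6.35]·7690 = 1.616e+05 Pa.
Head loss h_f = ΔP/(ρg) = 1.616e+05/(890·9.81) = 18.5 m.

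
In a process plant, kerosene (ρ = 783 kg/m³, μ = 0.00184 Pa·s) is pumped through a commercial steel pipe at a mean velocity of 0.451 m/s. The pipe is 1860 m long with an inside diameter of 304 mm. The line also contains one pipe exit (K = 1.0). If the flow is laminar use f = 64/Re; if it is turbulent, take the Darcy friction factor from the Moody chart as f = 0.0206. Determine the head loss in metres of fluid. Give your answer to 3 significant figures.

Reynolds number Re = ρVD/μ = 783 · 0.451 · 0.304 / 0.00184 = 5.834e+04.
Re > 4000 → turbulent; use the Moody-chart value f = 0.0206.
Total minor-loss coefficient ΣK = 1·1 = 1.
ΔP = [f·L/D + ΣK]·(ρV²/2) = [0.0206·1860/0.304 + 1]·(783·0.451²/2) = [126 + 1]·79.63 = 1.012e+04 Pa.
Head loss h_f = ΔP/(ρg) = 1.012e+04/(783·9.81) = 1.32 m.

h_f ≈ 1.32 m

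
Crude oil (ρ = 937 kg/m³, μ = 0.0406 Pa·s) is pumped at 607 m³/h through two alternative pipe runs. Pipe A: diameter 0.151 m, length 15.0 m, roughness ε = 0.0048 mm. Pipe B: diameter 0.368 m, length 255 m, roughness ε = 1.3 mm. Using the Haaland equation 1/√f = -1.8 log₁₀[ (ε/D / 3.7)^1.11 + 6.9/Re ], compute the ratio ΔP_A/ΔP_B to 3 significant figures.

Pipe A: V = Q/A = 0.1686/0.01791 = 9.415 m/s; Re = 3.281e+04; ε/D = 3.18e-05; Haaland → f = 0.02289; ΔP_A = f(L/D)(ρV²/2) = 9.443e+04 Pa.
Pipe B: V = Q/A = 0.1686/0.1064 = 1.585 m/s; Re = 1.346e+04; ε/D = 0.00353; Haaland → f = 0.03386; ΔP_B = f(L/D)(ρV²/2) = 2.762e+04 Pa.
ΔP_A/ΔP_B = 9.443e+04/2.762e+04 = 3.42.

ΔP_A/ΔP_B ≈ 3.42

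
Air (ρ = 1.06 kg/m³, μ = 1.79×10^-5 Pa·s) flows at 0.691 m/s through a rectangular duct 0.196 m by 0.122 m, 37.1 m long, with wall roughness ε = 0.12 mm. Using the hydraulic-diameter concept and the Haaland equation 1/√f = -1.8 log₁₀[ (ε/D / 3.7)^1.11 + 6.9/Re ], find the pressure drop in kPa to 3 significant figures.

ΔP ≈ 0.00226 kPa

Hydraulic diameter D_h = 4A/P = 4·(0.196·0.122)/(2·(0.196+0.122)) = 0.09565/0.636 = 0.1504 m.
Re = ρVD_h/μ = 1.06·0.691·0.1504/1.79e-05 = 6154.
ε/D_h = 0.00012/0.1504 = 0.000798; Haaland gives 1/√f = -1.8 log₁₀[8.52e-05+0.00112] = 5.253, so f = 0.03624.
ΔP = f(L/D_h)(ρV²/2) = 0.03624·37.1/0.1504·0.2531 = 2.262 Pa.
ΔP = 0.00226 kPa.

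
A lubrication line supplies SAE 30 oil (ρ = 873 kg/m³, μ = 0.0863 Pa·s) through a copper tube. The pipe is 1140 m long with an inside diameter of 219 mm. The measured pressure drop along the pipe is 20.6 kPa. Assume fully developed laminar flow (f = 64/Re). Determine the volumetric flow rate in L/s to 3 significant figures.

For laminar flow, f = 64/Re with Re = ρVD/μ, so Darcy-Weisbach reduces to ΔP = 32μLV/D². Solving for V: V = ΔP·D²/(32μL) = 2.06e+04·(0.219)²/(32·0.0863·1140) = 0.3138 m/s.
Check: Re = ρVD/μ = 873·0.3138·0.219/0.0863 = 695.2 < 2300, so the laminar assumption holds.
Q = V·A = 0.3138·(π/4·0.219²) = 0.01182 m³/s = 11.8 L/s.

Q ≈ 11.8 L/s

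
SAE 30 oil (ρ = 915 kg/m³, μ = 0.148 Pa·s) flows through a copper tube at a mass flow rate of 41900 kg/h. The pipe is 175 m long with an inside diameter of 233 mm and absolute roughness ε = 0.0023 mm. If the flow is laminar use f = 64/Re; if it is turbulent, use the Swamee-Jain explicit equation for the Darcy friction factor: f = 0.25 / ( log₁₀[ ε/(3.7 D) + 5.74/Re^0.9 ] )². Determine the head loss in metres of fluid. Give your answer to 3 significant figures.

ṁ = 41900 kg/h = 41900/3600 = 11.64 kg/s.
A = πD²/4 = π(0.233)²/4 = 0.04264 m²; mean velocity V = ṁ/(ρA) = 11.64/(915 · 0.04264) = 0.2983 m/s.
Reynolds number Re = ρVD/μ = 915 · 0.2983 · 0.233 / 0.148 = 429.7.
Re < 2300 → laminar flow, so f = 64/Re = 64/429.7 = 0.1489 (the turbulent correlation is not needed).
Darcy-Weisbach: ΔP = f(L/D)(ρV²/2) = 0.1489·(175/0.233)·(915·0.2983²/2) = 0.1489·751.1·40.72 = 4554 Pa.
Head loss h_f = ΔP/(ρg) = 4554/(915·9.81) = 0.507 m.

h_f ≈ 0.507 m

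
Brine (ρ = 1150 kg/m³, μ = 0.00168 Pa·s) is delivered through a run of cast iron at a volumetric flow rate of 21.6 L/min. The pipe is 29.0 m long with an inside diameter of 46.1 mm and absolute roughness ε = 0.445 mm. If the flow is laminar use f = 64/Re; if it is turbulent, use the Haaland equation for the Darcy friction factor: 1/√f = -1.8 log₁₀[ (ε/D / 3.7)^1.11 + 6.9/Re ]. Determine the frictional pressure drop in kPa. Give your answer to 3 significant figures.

Q = 21.6 L/min = 21.6/60000 = 0.00036 m³/s.
Cross-sectional area A = πD²/4 = π(0.0461)²/4 = 0.001669 m²; mean velocity V = Q/A = 0.00036/0.001669 = 0.2157 m/s.
Reynolds number Re = ρVD/μ = 1150 · 0.2157 · 0.0461 / 0.00168 = 6806.
Re > 4000 → turbulent. Relative roughness ε/D = 0.000445/0.0461 = 0.00965. Haaland: 1/√f = -1.8 log₁₀[(0.00965/3.7)^1.11 + 6.9/6806] = -1.8 log₁₀[0.00136 + 0.00101] = 4.726, so f = 0.04478.
Darcy-Weisbach: ΔP = f(L/D)(ρV²/2) = 0.04478·(29/0.0461)·(1150·0.2157²/2) = 0.04478·629.1·26.75 = 753.5 Pa.
ΔP = 753.5 Pa = 0.754 kPa.

ΔP ≈ 0.754 kPa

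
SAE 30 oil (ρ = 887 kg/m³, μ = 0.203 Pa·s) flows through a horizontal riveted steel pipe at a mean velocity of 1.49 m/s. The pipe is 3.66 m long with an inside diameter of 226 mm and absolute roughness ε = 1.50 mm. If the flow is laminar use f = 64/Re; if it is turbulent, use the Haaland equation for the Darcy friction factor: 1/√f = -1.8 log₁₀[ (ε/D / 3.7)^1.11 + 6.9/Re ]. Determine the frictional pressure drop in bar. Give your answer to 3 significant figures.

Reynolds number Re = ρVD/μ = 887 · 1.49 · 0.226 / 0.203 = 1471.
Re < 2300 → laminar flow, so f = 64/Re = 64/1471 = 0.0435 (the turbulent correlation is not needed).
Darcy-Weisbach: ΔP = f(L/D)(ρV²/2) = 0.0435·(3.66/0.226)·(887·1.49²/2) = 0.0435·16.19·984.6 = 693.6 Pa.
ΔP = 693.6 Pa = 0.00694 bar.

ΔP ≈ 0.00694 bar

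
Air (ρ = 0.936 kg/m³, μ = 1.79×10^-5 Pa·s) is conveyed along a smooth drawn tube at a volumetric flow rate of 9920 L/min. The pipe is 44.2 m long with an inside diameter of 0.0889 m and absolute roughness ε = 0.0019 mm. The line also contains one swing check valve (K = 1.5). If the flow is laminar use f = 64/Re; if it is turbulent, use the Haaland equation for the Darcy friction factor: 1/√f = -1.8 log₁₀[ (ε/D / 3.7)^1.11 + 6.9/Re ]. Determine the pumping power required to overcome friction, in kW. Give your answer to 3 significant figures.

Q = 9920 L/min = 9920/60000 = 0.1653 m³/s.
Cross-sectional area A = πD²/4 = π(0.0889)²/4 = 0.006207 m²; mean velocity V = Q/A = 0.1653/0.006207 = 26.64 m/s.
Reynolds number Re = ρVD/μ = 0.936 · 26.64 · 0.0889 / 1.79e-05 = 1.238e+05.
Re > 4000 → turbulent. Relative roughness ε/D = 1.9e-06/0.0889 = 2.14e-05. Haaland: 1/√f = -1.8 log₁₀[(2.14e-05/3.7)^1.11 + 6.9/1.238e+05] = -1.8 log₁₀[1.53e-06 + 5.57e-05] = 7.636, so f = 0.01715.
Total minor-loss coefficient ΣK = 1·1.5 = 1.5.
ΔP = [f·L/D + ΣK]·(ρV²/2) = [0.01715·44.2/0.0889 + 1.5]·(0.936·26.64²/2) = [8.527 + 1.5]·332 = 3329 Pa.
Pumping power P = QΔP = 0.1653·3329 = 550.4 W = 0.550 kW.

P ≈ 0.550 kW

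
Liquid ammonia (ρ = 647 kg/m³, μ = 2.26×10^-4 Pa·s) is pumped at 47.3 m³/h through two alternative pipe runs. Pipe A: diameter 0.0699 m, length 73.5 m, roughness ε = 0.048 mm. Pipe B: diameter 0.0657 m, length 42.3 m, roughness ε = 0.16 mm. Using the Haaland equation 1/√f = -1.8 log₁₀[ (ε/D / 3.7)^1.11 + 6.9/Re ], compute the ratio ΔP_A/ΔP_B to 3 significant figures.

ΔP_A/ΔP_B ≈ 0.945

Pipe A: V = Q/A = 0.01314/0.003837 = 3.424 m/s; Re = 6.852e+05; ε/D = 0.000687; Haaland → f = 0.01849; ΔP_A = f(L/D)(ρV²/2) = 7.375e+04 Pa.
Pipe B: V = Q/A = 0.01314/0.00339 = 3.876 m/s; Re = 7.29e+05; ε/D = 0.00244; Haaland → f = 0.02494; ΔP_B = f(L/D)(ρV²/2) = 7.802e+04 Pa.
ΔP_A/ΔP_B = 7.375e+04/7.802e+04 = 0.945.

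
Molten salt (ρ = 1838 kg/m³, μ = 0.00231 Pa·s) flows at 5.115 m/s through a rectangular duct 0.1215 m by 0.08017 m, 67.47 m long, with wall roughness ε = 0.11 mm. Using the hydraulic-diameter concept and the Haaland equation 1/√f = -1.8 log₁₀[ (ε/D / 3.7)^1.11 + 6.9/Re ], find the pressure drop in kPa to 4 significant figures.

ΔP ≈ 351.2 kPa

Hydraulic diameter D_h = 4A/P = 4·(0.1215·0.08017)/(2·(0.1215+0.08017)) = 0.03896/0.4033 = 0.0966 m.
Re = ρVD_h/μ = 1838·5.115·0.0966/0.00231 = 3.931e+05.
ε/D_h = 0.00011/0.0966 = 0.00114; Haaland gives 1/√f = -1.8 log₁₀[0.000126+1.76e-05] = 6.915, so f = 0.02091.
ΔP = f(L/D_h)(ρV²/2) = 0.02091·67.47/0.0966·2.404e+04 = 3.512e+05 Pa.
ΔP = 351.2 kPa.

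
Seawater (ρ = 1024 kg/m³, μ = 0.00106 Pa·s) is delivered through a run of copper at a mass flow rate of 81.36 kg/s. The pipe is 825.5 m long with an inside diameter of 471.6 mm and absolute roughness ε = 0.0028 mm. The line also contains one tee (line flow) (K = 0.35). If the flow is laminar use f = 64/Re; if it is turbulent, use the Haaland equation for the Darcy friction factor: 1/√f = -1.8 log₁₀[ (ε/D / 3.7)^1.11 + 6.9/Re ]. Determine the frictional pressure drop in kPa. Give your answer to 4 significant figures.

A = πD²/4 = π(0.4716)²/4 = 0.1747 m²; mean velocity V = ṁ/(ρA) = 81.36/(1024 · 0.1747) = 0.4549 m/s.
Reynolds number Re = ρVD/μ = 1024 · 0.4549 · 0.4716 / 0.00106 = 2.072e+05.
Re > 4000 → turbulent. Relative roughness ε/D = 2.8e-06/0.4716 = 5.94e-06. Haaland: 1/√f = -1.8 log₁₀[(5.94e-06/3.7)^1.11 + 6.9/2.072e+05] = -1.8 log₁₀[3.7e-07 + 3.33e-05] = 8.051, so f = 0.01543.
Total minor-loss coefficient ΣK = 1·0.35 = 0.35.
ΔP = [f·L/D + ΣK]·(ρV²/2) = [0.01543·825.5/0.4716 + 0.35]·(1024·0.4549²/2) = [27 + 0.35]·105.9 = 2898 Pa.
ΔP = 2898 Pa = 2.898 kPa.

ΔP ≈ 2.898 kPa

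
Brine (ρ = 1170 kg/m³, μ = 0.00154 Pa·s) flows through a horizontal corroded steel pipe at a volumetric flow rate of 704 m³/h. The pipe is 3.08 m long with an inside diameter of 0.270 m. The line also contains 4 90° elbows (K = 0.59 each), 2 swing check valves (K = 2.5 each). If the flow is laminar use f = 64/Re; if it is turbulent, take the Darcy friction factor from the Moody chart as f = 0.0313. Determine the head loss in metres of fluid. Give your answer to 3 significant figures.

Q = 704 m³/h = 704/3600 = 0.1956 m³/s.
Cross-sectional area A = πD²/4 = π(0.27)²/4 = 0.05726 m²; mean velocity V = Q/A = 0.1956/0.05726 = 3.415 m/s.
Reynolds number Re = ρVD/μ = 1170 · 3.415 · 0.27 / 0.00154 = 7.006e+05.
Re > 4000 → turbulent; use the Moody-chart value f = 0.0313.
Total minor-loss coefficient ΣK = 4·0.59 + 2·2.5 = 7.36.
ΔP = [f·L/D + ΣK]·(ρV²/2) = [0.0313·3.08/0.27 + 7.36]·(1170·3.415²/2) = [0.3571 + 7.36]·6824 = 5.266e+04 Pa.
Head loss h_f = ΔP/(ρg) = 5.266e+04/(1170·9.81) = 4.59 m.

h_f ≈ 4.59 m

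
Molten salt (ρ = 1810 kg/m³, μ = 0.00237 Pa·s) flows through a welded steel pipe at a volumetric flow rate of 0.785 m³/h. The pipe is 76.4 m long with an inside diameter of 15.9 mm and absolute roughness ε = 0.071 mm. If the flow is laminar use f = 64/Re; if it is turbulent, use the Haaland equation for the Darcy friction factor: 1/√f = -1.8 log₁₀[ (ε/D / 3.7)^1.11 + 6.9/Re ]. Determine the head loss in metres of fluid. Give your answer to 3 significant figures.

h_f ≈ 10.4 m

Q = 0.785 m³/h = 0.785/3600 = 0.0002181 m³/s.
Cross-sectional area A = πD²/4 = π(0.0159)²/4 = 0.0001986 m²; mean velocity V = Q/A = 0.0002181/0.0001986 = 1.098 m/s.
Reynolds number Re = ρVD/μ = 1810 · 1.098 · 0.0159 / 0.00237 = 1.334e+04.
Re > 4000 → turbulent. Relative roughness ε/D = 7.1e-05/0.0159 = 0.00447. Haaland: 1/√f = -1.8 log₁₀[(0.00447/3.7)^1.11 + 6.9/1.334e+04] = -1.8 log₁₀[0.000576 + 0.000517] = 5.33, so f = 0.0352.
Darcy-Weisbach: ΔP = f(L/D)(ρV²/2) = 0.0352·(76.4/0.0159)·(1810·1.098²/2) = 0.0352·4805·1091 = 1.846e+05 Pa.
Head loss h_f = ΔP/(ρg) = 1.846e+05/(1810·9.81) = 10.4 m.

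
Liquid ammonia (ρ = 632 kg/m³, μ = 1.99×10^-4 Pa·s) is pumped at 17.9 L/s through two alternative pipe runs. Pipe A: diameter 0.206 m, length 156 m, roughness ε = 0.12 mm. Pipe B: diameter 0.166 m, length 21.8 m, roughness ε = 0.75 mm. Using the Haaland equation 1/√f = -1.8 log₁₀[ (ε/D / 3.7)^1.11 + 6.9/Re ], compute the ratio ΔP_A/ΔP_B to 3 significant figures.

ΔP_A/ΔP_B ≈ 1.50

Pipe A: V = Q/A = 0.0179/0.03333 = 0.5371 m/s; Re = 3.514e+05; ε/D = 0.000583; Haaland → f = 0.01837; ΔP_A = f(L/D)(ρV²/2) = 1268 Pa.
Pipe B: V = Q/A = 0.0179/0.02164 = 0.8271 m/s; Re = 4.36e+05; ε/D = 0.00452; Haaland → f = 0.02973; ΔP_B = f(L/D)(ρV²/2) = 843.9 Pa.
ΔP_A/ΔP_B = 1268/843.9 = 1.50.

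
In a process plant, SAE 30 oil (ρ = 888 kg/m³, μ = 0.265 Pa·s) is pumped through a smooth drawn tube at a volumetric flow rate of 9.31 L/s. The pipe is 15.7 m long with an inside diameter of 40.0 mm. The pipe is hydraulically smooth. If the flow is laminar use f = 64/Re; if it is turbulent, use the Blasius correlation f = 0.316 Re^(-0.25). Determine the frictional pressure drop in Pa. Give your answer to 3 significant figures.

ΔP ≈ 616000 Pa

Q = 9.31 L/s = 9.31/1000 = 0.00931 m³/s.
Cross-sectional area A = πD²/4 = π(0.04)²/4 = 0.001257 m²; mean velocity V = Q/A = 0.00931/0.001257 = 7.409 m/s.
Reynolds number Re = ρVD/μ = 888 · 7.409 · 0.04 / 0.265 = 993.
Re < 2300 → laminar flow, so f = 64/Re = 64/993 = 0.06445 (the turbulent correlation is not needed).
Darcy-Weisbach: ΔP = f(L/D)(ρV²/2) = 0.06445·(15.7/0.04)·(888·7.409²/2) = 0.06445·392.5·2.437e+04 = 6.165e+05 Pa.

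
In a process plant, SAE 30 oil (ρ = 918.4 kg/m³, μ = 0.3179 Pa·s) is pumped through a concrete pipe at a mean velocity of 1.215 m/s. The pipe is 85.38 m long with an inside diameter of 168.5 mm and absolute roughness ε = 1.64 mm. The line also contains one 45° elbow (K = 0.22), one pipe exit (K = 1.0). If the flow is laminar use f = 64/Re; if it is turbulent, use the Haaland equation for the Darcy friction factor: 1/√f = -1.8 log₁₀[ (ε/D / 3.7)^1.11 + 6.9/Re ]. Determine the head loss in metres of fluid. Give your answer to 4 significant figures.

Reynolds number Re = ρVD/μ = 918.4 · 1.215 · 0.1685 / 0.318 = 591.4.
Re < 2300 → laminar flow, so f = 64/Re = 64/591.4 = 0.1082 (the turbulent correlation is not needed).
Total minor-loss coefficient ΣK = 1·0.22 + 1·1 = 1.22.
ΔP = [f·L/D + ΣK]·(ρV²/2) = [0.1082·85.38/0.1685 + 1.22]·(918.4·1.215²/2) = [54.83 + 1.22]·677.9 = 3.8e+04 Pa.
Head loss h_f = ΔP/(ρg) = 3.8e+04/(918.4·9.81) = 4.217 m.

h_f ≈ 4.217 m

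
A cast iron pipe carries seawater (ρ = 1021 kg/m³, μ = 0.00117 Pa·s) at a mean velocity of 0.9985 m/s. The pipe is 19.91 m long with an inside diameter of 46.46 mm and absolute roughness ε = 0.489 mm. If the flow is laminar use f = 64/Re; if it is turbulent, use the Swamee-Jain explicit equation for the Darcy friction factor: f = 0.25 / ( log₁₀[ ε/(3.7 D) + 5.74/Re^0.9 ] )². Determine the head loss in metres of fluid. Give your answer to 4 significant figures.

h_f ≈ 0.8798 m

Reynolds number Re = ρVD/μ = 1021 · 0.9985 · 0.04646 / 0.00117 = 4.048e+04.
Re > 4000 → turbulent. Relative roughness ε/D = 0.000489/0.04646 = 0.0105. Swamee-Jain: f = 0.25/(log₁₀[0.0105/3.7 + 5.74/4.048e+04^0.9])² = 0.25/(log₁₀[0.00284 + 0.00041])² = 0.25/(-2.488)² = 0.0404.
Darcy-Weisbach: ΔP = f(L/D)(ρV²/2) = 0.0404·(19.91/0.04646)·(1021·0.9985²/2) = 0.0404·428.5·509 = 8812 Pa.
Head loss h_f = ΔP/(ρg) = 8812/(1021·9.81) = 0.8798 m.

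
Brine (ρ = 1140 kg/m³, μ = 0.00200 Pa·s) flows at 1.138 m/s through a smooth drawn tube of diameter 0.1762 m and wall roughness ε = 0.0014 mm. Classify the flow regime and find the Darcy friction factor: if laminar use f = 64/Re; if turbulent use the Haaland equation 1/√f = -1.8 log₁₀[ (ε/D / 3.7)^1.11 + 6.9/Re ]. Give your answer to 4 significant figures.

f ≈ 0.01737

Re = ρVD/μ = 1140·1.138·0.1762/0.002 = 1.143e+05.
Re > 4000 → turbulent. ε/D = 1.4e-06/0.1762 = 7.95e-06; Haaland: 1/√f = -1.8 log₁₀[5.11e-07 + 6.04e-05] = 7.588, so f = 0.01737.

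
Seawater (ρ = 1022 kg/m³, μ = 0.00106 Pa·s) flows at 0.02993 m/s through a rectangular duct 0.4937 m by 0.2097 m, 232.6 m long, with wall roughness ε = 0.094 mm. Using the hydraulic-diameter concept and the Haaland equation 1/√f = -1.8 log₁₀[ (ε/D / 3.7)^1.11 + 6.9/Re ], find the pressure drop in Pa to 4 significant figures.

Hydraulic diameter D_h = 4A/P = 4·(0.4937·0.2097)/(2·(0.4937+0.2097)) = 0.4141/1.407 = 0.2944 m.
Re = ρVD_h/μ = 1022·0.02993·0.2944/0.00106 = 8495.
ε/D_h = 9.4e-05/0.2944 = 0.000319; Haaland gives 1/√f = -1.8 log₁₀[3.08e-05+0.000812] = 5.533, so f = 0.03266.
ΔP = f(L/D_h)(ρV²/2) = 0.03266·232.6/0.2944·0.4578 = 11.81 Pa.

ΔP ≈ 11.81 Pa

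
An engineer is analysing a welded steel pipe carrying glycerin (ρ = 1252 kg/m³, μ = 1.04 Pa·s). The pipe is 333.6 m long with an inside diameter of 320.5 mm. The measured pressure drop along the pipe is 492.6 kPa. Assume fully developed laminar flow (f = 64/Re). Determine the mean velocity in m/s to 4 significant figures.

V ≈ 4.558 m/s

For laminar flow, f = 64/Re with Re = ρVD/μ, so Darcy-Weisbach reduces to ΔP = 32μLV/D². Solving for V: V = ΔP·D²/(32μL) = 4.926e+05·(0.3205)²/(32·1.04·333.6) = 4.558 m/s.
Check: Re = ρVD/μ = 1252·4.558·0.3205/1.04 = 1758 < 2300, so the laminar assumption holds.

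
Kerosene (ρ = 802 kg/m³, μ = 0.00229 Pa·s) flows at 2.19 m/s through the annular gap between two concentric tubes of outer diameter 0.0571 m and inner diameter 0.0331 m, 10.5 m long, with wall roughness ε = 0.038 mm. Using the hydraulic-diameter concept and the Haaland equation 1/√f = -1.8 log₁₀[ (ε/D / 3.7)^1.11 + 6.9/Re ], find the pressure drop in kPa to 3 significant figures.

ΔP ≈ 24.5 kPa

Hydraulic diameter D_h = 4A/P = D_o - D_i = 0.0571 - 0.0331 = 0.024 m.
Re = ρVD_h/μ = 802·2.19·0.024/0.00229 = 1.841e+04.
ε/D_h = 3.8e-05/0.024 = 0.00158; Haaland gives 1/√f = -1.8 log₁₀[0.000182+0.000375] = 5.857, so f = 0.02915.
ΔP = f(L/D_h)(ρV²/2) = 0.02915·10.5/0.024·1923 = 2.453e+04 Pa.
ΔP = 24.5 kPa.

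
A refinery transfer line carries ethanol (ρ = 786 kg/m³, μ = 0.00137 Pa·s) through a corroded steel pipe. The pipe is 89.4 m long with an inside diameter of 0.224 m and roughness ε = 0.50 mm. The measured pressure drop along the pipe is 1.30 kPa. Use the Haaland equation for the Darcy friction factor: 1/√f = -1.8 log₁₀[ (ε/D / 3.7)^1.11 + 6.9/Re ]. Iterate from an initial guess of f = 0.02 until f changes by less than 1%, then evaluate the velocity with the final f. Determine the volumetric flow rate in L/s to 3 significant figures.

Q ≈ 22.2 L/s

Rearranging Darcy-Weisbach: V = √(2·ΔP·D/(f·L·ρ)). With ε/D = 0.0005/0.224 = 0.00223, iterate starting from f = 0.02:
  f = 0.02 → V = √(2·1300·0.224/(0.02·89.4·786)) = 0.6437 m/s; Re = ρVD/μ = 8.273e+04; f → 0.02585
  f = 0.02585 → V = 0.5663 m/s; Re = 7.277e+04; f → 0.02606
Converged (Δf/f < 1%). With the final f = 0.02606: V = √(2·1300·0.224/(0.02606·89.4·786)) = 0.564 m/s.
Q = V·A = 0.564·(π/4·0.224²) = 0.02223 m³/s = 22.2 L/s.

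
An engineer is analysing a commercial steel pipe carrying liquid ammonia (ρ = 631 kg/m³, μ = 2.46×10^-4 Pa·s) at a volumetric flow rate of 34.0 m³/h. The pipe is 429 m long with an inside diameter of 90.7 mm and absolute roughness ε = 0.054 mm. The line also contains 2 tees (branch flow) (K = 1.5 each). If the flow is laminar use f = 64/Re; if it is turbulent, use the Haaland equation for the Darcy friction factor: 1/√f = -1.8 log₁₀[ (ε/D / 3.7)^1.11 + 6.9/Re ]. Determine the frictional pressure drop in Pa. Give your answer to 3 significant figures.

Q = 34.0 m³/h = 34.0/3600 = 0.009444 m³/s.
Cross-sectional area A = πD²/4 = π(0.0907)²/4 = 0.006461 m²; mean velocity V = Q/A = 0.009444/0.006461 = 1.462 m/s.
Reynolds number Re = ρVD/μ = 631 · 1.462 · 0.0907 / 0.000246 = 3.401e+05.
Re > 4000 → turbulent. Relative roughness ε/D = 5.4e-05/0.0907 = 0.000595. Haaland: 1/√f = -1.8 log₁₀[(0.000595/3.7)^1.11 + 6.9/3.401e+05] = -1.8 log₁₀[6.16e-05 + 2.03e-05] = 7.357, so f = 0.01848.
Total minor-loss coefficient ΣK = 2·1.5 = 3.
ΔP = [f·L/D + ΣK]·(ρV²/2) = [0.01848·429/0.0907 + 3]·(631·1.462²/2) = [87.4 + 3]·674.1 = 6.094e+04 Pa.

ΔP ≈ 60900 Pa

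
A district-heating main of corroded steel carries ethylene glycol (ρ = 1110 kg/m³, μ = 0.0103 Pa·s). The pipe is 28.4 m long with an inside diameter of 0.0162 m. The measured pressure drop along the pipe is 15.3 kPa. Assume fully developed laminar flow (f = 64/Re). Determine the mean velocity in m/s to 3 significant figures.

V ≈ 0.429 m/s

For laminar flow, f = 64/Re with Re = ρVD/μ, so Darcy-Weisbach reduces to ΔP = 32μLV/D². Solving for V: V = ΔP·D²/(32μL) = 1.53e+04·(0.0162)²/(32·0.0103·28.4) = 0.429 m/s.
Check: Re = ρVD/μ = 1110·0.429·0.0162/0.0103 = 748.9 < 2300, so the laminar assumption holds.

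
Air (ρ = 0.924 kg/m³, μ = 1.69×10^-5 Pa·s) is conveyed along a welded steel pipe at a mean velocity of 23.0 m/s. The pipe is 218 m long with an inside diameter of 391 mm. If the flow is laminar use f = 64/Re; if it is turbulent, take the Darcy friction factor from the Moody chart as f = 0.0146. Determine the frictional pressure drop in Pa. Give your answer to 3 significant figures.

Reynolds number Re = ρVD/μ = 0.924 · 23 · 0.391 / 1.69e-05 = 4.917e+05.
Re > 4000 → turbulent; use the Moody-chart value f = 0.0146.
Darcy-Weisbach: ΔP = f(L/D)(ρV²/2) = 0.0146·(218/0.391)·(0.924·23²/2) = 0.0146·557.5·244.4 = 1989 Pa.

ΔP ≈ 1990 Pa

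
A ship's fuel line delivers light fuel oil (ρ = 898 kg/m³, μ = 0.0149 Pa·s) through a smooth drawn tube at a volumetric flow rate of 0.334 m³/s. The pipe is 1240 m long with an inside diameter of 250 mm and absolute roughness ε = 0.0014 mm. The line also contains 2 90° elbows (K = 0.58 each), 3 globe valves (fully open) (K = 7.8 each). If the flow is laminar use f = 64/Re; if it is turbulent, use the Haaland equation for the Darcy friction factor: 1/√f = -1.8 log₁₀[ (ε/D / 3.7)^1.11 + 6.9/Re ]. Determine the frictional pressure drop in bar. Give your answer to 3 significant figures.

Cross-sectional area A = πD²/4 = π(0.25)²/4 = 0.04909 m²; mean velocity V = Q/A = 0.334/0.04909 = 6.804 m/s.
Reynolds number Re = ρVD/μ = 898 · 6.804 · 0.25 / 0.0149 = 1.025e+05.
Re > 4000 → turbulent. Relative roughness ε/D = 1.4e-06/0.25 = 5.6e-06. Haaland: 1/√f = -1.8 log₁₀[(5.6e-06/3.7)^1.11 + 6.9/1.025e+05] = -1.8 log₁₀[3.47e-07 + 6.73e-05] = 7.506, so f = 0.01775.
Total minor-loss coefficient ΣK = 2·0.58 + 3·7.8 = 24.6.
ΔP = [f·L/D + ΣK]·(ρV²/2) = [0.01775·1240/0.25 + 24.6]·(898·6.804²/2) = [88.05 + 24.6]·2.079e+04 = 2.341e+06 Pa.
ΔP = 2.341e+06 Pa = 23.4 bar.

ΔP ≈ 23.4 bar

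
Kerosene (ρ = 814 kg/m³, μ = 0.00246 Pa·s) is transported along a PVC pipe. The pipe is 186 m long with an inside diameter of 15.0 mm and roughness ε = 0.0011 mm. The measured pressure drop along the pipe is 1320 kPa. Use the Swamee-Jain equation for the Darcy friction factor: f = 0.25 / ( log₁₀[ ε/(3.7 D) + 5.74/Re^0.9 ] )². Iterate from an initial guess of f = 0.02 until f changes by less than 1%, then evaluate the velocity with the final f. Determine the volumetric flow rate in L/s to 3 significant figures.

Q ≈ 0.542 L/s

Rearranging Darcy-Weisbach: V = √(2·ΔP·D/(f·L·ρ)). With ε/D = 1.1e-06/0.015 = 7.33e-05, iterate starting from f = 0.02:
  f = 0.02 → V = √(2·1.32e+06·0.015/(0.02·186·814)) = 3.616 m/s; Re = ρVD/μ = 1.795e+04; f → 0.0267
  f = 0.0267 → V = 3.13 m/s; Re = 1.553e+04; f → 0.0277
  f = 0.0277 → V = 3.073 m/s; Re = 1.525e+04; f → 0.02782
Converged (Δf/f < 1%). With the final f = 0.02782: V = √(2·1.32e+06·0.015/(0.02782·186·814)) = 3.066 m/s.
Q = V·A = 3.066·(π/4·0.015²) = 0.0005418 m³/s = 0.542 L/s.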